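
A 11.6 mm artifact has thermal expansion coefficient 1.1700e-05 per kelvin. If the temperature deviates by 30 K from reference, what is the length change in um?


dL = L * alpha * dT
= 11.6 * 1.1700e-05 * 30
= 0.0040716 mm
dL_um = 0.0040716 * 1000 = 4.0716 um

4.0716


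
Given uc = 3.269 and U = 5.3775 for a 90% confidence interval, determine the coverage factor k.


k = U / uc
k = 5.3775 / 3.269
k = 1.645

1.645


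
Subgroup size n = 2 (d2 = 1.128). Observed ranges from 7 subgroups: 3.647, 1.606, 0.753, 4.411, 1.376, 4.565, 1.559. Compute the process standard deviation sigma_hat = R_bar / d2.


R_bar = (3.647 + 1.606 + 0.753 + 4.411 + 1.376 + 4.565 + 1.559) / 7
R_bar = 17.917 / 7 = 2.5595714
sigma_hat = R_bar / d2 = 2.5595714 / 1.128 = 2.2691

2.2691


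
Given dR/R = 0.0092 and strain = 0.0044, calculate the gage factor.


GF = (dR/R) / epsilon
= 0.0092 / 0.0044
= 2.0909

2.0909


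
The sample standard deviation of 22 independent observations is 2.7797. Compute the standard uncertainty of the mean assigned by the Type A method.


u_A = s / sqrt(n)
u_A = 2.7797 / sqrt(22)
u_A = 2.7797 / 4.6904158
u_A = 0.5926

0.5926


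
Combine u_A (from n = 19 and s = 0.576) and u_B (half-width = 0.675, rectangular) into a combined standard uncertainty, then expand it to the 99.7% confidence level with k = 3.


u_A = s / sqrt(n) = 0.576 / sqrt(19) = 0.13214346
u_B = half_width / sqrt(3) = 0.675 / sqrt(3) = 0.38971143
uc = sqrt(u_A^2 + u_B^2) = sqrt(0.13214346^2 + 0.38971143^2) = 0.41150564
U = k * uc = 3 * 0.41150564
U = 1.2345

1.2345


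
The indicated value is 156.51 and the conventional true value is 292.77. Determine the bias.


Systematic error = measured - true
= 156.51 - 292.77
= -136.2600

-136.2600


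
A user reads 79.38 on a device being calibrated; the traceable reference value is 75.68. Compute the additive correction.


Correction = standard - reading
= 75.68 - 79.38
= -3.7000

-3.7000


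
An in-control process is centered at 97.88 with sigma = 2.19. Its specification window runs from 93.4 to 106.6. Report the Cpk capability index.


Cpu = (USL - mean) / (3*sigma) = (106.6 - 97.88) / (3*2.19) = 1.3272
Cpl = (mean - LSL) / (3*sigma) = (97.88 - 93.4) / (3*2.19) = 0.6819
Cpk = min(Cpu, Cpl) = 0.6819

0.6819


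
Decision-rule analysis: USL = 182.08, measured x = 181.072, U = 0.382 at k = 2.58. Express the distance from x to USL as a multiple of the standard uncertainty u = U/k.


u = U / k = 0.382 / 2.58 = 0.14806202
margin = |USL - x| = |182.08 - 181.072| = 1.008
z = margin / u = 1.008 / 0.14806202
z = 6.8080

6.8080


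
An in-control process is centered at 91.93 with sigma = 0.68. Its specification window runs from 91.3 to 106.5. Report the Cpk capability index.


Cpu = (USL - mean) / (3*sigma) = (106.5 - 91.93) / (3*0.68) = 7.1422
Cpl = (mean - LSL) / (3*sigma) = (91.93 - 91.3) / (3*0.68) = 0.3088
Cpk = min(Cpu, Cpl) = 0.3088

0.3088


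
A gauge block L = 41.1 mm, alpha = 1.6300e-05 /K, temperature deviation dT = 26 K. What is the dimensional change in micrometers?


dL = L * alpha * dT
= 41.1 * 1.6300e-05 * 26
= 0.0174182 mm
dL_um = 0.0174182 * 1000 = 17.4182 um

17.4182


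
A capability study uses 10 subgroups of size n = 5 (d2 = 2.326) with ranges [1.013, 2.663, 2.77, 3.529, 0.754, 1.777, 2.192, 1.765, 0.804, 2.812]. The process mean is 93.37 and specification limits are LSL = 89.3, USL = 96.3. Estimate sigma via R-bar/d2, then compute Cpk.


R_bar = (1.013 + 2.663 + 2.77 + 3.529 + 0.754 + 1.777 + 2.192 + 1.765 + 0.804 + 2.812) / 10 = 2.0079
sigma = R_bar / d2 = 2.0079 / 2.326 = 0.86324162
Cp = (USL - LSL)/(6*sigma) = (96.3 - 89.3)/(6*0.86324162) = 1.3515
Cpu = (96.3 - 93.37)/(3*0.86324162) = 1.1314
Cpl = (93.37 - 89.3)/(3*0.86324162) = 1.5716
Cpk = min(Cpu, Cpl) = 1.1314

1.1314


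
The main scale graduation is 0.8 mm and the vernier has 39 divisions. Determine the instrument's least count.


LC = MSD / n_div
= 0.8 / 39
= 0.0205

0.0205


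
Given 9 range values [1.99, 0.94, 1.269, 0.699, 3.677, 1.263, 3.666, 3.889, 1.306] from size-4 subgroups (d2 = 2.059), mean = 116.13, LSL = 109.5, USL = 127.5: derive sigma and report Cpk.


R_bar = (1.99 + 0.94 + 1.269 + 0.699 + 3.677 + 1.263 + 3.666 + 3.889 + 1.306) / 9 = 2.0776667
sigma = R_bar / d2 = 2.0776667 / 2.059 = 1.0090659
Cp = (USL - LSL)/(6*sigma) = (127.5 - 109.5)/(6*1.0090659) = 2.9730
Cpu = (127.5 - 116.13)/(3*1.0090659) = 3.7559
Cpl = (116.13 - 109.5)/(3*1.0090659) = 2.1901
Cpk = min(Cpu, Cpl) = 2.1901

2.1901


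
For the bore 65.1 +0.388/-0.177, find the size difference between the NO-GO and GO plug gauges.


GO = nominal - lower_tol (smallest hole = maximum material condition)
GO = 65.1 - 0.177 = 64.923
NO-GO = nominal + upper_tol (largest hole = least material condition)
NO-GO = 65.1 + 0.388 = 65.488
spread = NO-GO - GO = 65.488 - 64.923 = 0.5650

0.5650


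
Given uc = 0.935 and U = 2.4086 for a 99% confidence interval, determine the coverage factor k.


k = U / uc
k = 2.4086 / 0.935
k = 2.576

2.576


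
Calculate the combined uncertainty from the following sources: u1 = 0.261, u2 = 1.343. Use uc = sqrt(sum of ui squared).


uc = sqrt(0.261^2 + 1.343^2)
uc = sqrt(1.87177)
uc = 1.3681

1.3681


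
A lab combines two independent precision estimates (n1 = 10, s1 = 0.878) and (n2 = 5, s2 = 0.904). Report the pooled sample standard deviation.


s_p = sqrt(((n1-1)*s1^2 + (n2-1)*s2^2) / (n1+n2-2))
numerator = (10-1)*0.878^2 + (5-1)*0.904^2 = 6.937956 + 3.268864 = 10.20682
denominator = 10 + 5 - 2 = 13
s_p^2 = 10.20682 / 13 = 0.78514
s_p = sqrt(0.78514) = 0.8861

0.8861


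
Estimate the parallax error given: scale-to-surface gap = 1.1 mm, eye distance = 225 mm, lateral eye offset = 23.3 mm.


error = h * offset / d
= 1.1 * 23.3 / 225
= 0.1139

0.1139


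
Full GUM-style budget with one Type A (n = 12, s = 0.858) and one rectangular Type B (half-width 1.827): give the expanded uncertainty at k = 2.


u_A = s / sqrt(n) = 0.858 / sqrt(12) = 0.24768327
u_B = half_width / sqrt(3) = 1.827 / sqrt(3) = 1.0548189
uc = sqrt(u_A^2 + u_B^2) = sqrt(0.24768327^2 + 1.0548189^2) = 1.0835082
U = k * uc = 2 * 1.0835082
U = 2.1670

2.1670


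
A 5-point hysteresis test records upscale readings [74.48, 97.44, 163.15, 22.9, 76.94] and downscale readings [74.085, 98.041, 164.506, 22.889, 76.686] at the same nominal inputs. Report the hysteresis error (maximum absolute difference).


|74.48 - 74.085| = 0.3950
|97.44 - 98.041| = 0.6010
|163.15 - 164.506| = 1.3560
|22.9 - 22.889| = 0.0110
|76.94 - 76.686| = 0.2540
hysteresis = max(diffs) = 1.3560

1.3560


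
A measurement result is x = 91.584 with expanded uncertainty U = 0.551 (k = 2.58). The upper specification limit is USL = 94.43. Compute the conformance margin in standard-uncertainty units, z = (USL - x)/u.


u = U / k = 0.551 / 2.58 = 0.21356589
margin = |USL - x| = |94.43 - 91.584| = 2.846
z = margin / u = 2.846 / 0.21356589
z = 13.3261

13.3261


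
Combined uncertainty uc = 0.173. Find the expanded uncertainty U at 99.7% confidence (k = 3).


U = k * uc
U = 3 * 0.173
U = 0.5190

0.5190


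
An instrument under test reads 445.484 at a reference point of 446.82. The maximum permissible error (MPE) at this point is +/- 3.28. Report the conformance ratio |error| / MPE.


e = indication - reference = 445.484 - 446.82 = -1.3360
|e| = 1.3360
ratio = |e| / MPE = 1.3360 / 3.28
ratio = 0.4073

0.4073


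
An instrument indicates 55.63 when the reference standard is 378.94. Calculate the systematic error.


Systematic error = measured - true
= 55.63 - 378.94
= -323.3100

-323.3100


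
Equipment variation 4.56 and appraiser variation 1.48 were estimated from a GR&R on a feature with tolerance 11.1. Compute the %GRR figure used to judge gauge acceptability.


GRR = sqrt(EV^2 + AV^2) = sqrt(4.56^2 + 1.48^2) = 4.7941631
%GRR = GRR / tol * 100 = 4.7941631 / 11.1 * 100
%GRR = 43.1907

43.1907


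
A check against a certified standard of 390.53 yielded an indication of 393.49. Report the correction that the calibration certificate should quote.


Correction = standard - reading
= 390.53 - 393.49
= -2.9600

-2.9600


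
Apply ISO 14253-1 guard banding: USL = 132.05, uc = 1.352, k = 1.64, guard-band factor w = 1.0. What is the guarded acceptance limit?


U = k * uc = 1.64 * 1.352 = 2.21728
guard band g = w * U = 1.0 * 2.21728 = 2.21728
AL = USL - g = 132.05 - 2.21728
AL = 129.8327

129.8327


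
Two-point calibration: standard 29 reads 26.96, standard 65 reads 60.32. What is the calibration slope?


slope = (y2 - y1) / (x2 - x1)
= (60.32 - 26.96) / (65 - 29)
= 33.3600 / 36
= 0.9267

0.9267


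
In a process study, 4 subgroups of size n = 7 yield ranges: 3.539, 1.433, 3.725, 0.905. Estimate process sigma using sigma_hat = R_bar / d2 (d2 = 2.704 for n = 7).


R_bar = (3.539 + 1.433 + 3.725 + 0.905) / 4
R_bar = 9.602 / 4 = 2.4005
sigma_hat = R_bar / d2 = 2.4005 / 2.704 = 0.8878

0.8878


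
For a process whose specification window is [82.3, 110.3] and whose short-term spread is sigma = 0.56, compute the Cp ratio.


Cp = (USL - LSL) / (6 * sigma)
= (110.3 - 82.3) / (6 * 0.56)
= 28.0000 / 3.3600
= 8.3333

8.3333


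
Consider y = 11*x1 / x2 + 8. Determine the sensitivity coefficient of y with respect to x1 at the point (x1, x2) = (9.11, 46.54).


y = 11*x1 / x2 + 8
dy/dx1 = 11/x2
Evaluate at x2 = 46.54: c1 = 11 / 46.54
c1 = 0.2364

0.2364


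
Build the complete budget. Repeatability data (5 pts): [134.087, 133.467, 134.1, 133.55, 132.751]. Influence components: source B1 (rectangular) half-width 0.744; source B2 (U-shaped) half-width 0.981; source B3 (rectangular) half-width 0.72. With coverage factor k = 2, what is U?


mean = (134.087 + 133.467 + 134.1 + 133.55 + 132.751) / 5 = 133.591
s = sqrt(sum((x - mean)^2)/(n-1)) = 0.55402031
u_A = s / sqrt(n) = 0.55402031 / sqrt(5) = 0.24776541
u_B1 = 0.744 / sqrt(3) = 0.4295486
u_B2 = 0.981 / sqrt(2) = 0.69367175
u_B3 = 0.72 / sqrt(3) = 0.41569219
uc = sqrt(0.24776541^2 + 0.4295486^2 + 0.69367175^2 + 0.41569219^2) = 0.94862015
U = k * uc = 2 * 0.94862015
U = 1.8972

1.8972


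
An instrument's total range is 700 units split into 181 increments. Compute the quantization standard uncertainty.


resolution = range / divisions
resolution = 700 / 181 = 3.8674033
u_res = resolution / (2*sqrt(3))
u_res = 3.8674033 / 3.4641016
u_res = 1.1164

1.1164


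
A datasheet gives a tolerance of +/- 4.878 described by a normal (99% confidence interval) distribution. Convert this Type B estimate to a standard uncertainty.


u_B = half_width / 2.576
u_B = 4.878 / 2.576
u_B = 1.8936

1.8936


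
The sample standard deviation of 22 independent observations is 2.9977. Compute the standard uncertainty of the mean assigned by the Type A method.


u_A = s / sqrt(n)
u_A = 2.9977 / sqrt(22)
u_A = 2.9977 / 4.6904158
u_A = 0.6391

0.6391


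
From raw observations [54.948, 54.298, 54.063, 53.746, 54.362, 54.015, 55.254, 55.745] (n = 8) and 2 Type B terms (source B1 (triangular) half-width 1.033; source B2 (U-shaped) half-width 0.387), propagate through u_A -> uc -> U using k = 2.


mean = (54.948 + 54.298 + 54.063 + 53.746 + 54.362 + 54.015 + 55.254 + 55.745) / 8 = 54.553875
s = sqrt(sum((x - mean)^2)/(n-1)) = 0.69184875
u_A = s / sqrt(n) = 0.69184875 / sqrt(8) = 0.24460547
u_B1 = 1.033 / sqrt(6) = 0.42172048
u_B2 = 0.387 / sqrt(2) = 0.27365032
uc = sqrt(0.24460547^2 + 0.42172048^2 + 0.27365032^2) = 0.55907468
U = k * uc = 2 * 0.55907468
U = 1.1181

1.1181


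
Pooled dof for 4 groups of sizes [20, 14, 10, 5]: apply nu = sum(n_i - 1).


nu = sum_i (n_i - 1)
nu = ((20 - 1) + (14 - 1) + (10 - 1) + (5 - 1))
nu = 19 + 13 + 9 + 4
nu = 45

45


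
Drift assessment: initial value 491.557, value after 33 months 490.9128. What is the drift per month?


rate = (v2 - v1) / months
= (490.9128 - 491.557) / 33
= -0.6442 / 33
= -0.0195

-0.0195


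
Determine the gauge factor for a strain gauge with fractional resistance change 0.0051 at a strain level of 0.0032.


GF = (dR/R) / epsilon
= 0.0051 / 0.0032
= 1.5938

1.5938


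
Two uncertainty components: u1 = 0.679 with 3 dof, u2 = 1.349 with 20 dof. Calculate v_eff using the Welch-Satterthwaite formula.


uc = sqrt(u1^2 + u2^2) = sqrt(0.679^2 + 1.349^2) = 1.5102457
v_eff = uc^4 / (u1^4/v1 + u2^4/v2)
= 1.5102457^4 / (0.679^4/3 + 1.349^4/20)
= 5.2022406 / 0.23643672
v_eff = 22.0027

22.0027


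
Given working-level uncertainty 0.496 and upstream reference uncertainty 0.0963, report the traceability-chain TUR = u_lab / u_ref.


TUR = u_lab / u_ref
= 0.496 / 0.0963
= 5.1506

5.1506


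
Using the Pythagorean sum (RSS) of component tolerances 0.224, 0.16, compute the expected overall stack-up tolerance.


RSS = sqrt(0.224^2 + 0.16^2)
= sqrt(0.075776)
= 0.2753

0.2753


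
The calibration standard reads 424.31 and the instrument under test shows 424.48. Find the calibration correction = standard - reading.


Correction = standard - reading
= 424.31 - 424.48
= -0.1700

-0.1700


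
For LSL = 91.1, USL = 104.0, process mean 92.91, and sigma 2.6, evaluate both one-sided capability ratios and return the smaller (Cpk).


Cpu = (USL - mean) / (3*sigma) = (104.0 - 92.91) / (3*2.6) = 1.4218
Cpl = (mean - LSL) / (3*sigma) = (92.91 - 91.1) / (3*2.6) = 0.2321
Cpk = min(Cpu, Cpl) = 0.2321

0.2321


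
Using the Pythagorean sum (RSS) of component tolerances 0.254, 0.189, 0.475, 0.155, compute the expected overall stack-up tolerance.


RSS = sqrt(0.254^2 + 0.189^2 + 0.475^2 + 0.155^2)
= sqrt(0.349887)
= 0.5915

0.5915


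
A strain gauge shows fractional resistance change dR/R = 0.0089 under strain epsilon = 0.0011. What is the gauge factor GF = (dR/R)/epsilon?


GF = (dR/R) / epsilon
= 0.0089 / 0.0011
= 8.0909

8.0909


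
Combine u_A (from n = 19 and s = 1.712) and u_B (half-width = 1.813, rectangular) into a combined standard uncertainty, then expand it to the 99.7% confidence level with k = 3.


u_A = s / sqrt(n) = 1.712 / sqrt(19) = 0.39275974
u_B = half_width / sqrt(3) = 1.813 / sqrt(3) = 1.046736
uc = sqrt(u_A^2 + u_B^2) = sqrt(0.39275974^2 + 1.046736^2) = 1.1179966
U = k * uc = 3 * 1.1179966
U = 3.3540

3.3540


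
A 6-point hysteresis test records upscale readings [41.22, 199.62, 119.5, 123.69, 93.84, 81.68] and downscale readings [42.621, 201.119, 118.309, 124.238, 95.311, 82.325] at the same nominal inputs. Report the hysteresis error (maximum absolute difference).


|41.22 - 42.621| = 1.4010
|199.62 - 201.119| = 1.4990
|119.5 - 118.309| = 1.1910
|123.69 - 124.238| = 0.5480
|93.84 - 95.311| = 1.4710
|81.68 - 82.325| = 0.6450
hysteresis = max(diffs) = 1.4990

1.4990


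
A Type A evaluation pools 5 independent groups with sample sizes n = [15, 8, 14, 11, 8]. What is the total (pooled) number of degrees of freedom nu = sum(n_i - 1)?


nu = sum_i (n_i - 1)
nu = ((15 - 1) + (8 - 1) + (14 - 1) + (11 - 1) + (8 - 1))
nu = 14 + 7 + 13 + 10 + 7
nu = 51

51


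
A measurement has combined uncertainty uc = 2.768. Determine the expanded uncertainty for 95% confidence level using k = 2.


U = k * uc
U = 2 * 2.768
U = 5.5360

5.5360


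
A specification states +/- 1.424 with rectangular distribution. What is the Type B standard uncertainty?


u_B = half_width / sqrt(3)
u_B = 1.424 / 1.7320508
u_B = 0.8221

0.8221


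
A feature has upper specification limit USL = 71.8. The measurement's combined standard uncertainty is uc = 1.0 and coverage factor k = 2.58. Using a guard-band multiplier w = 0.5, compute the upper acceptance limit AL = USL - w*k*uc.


U = k * uc = 2.58 * 1.0 = 2.58
guard band g = w * U = 0.5 * 2.58 = 1.29
AL = USL - g = 71.8 - 1.29
AL = 70.5100

70.5100


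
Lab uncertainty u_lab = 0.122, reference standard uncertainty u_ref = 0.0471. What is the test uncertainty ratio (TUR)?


TUR = u_lab / u_ref
= 0.122 / 0.0471
= 2.5902

2.5902


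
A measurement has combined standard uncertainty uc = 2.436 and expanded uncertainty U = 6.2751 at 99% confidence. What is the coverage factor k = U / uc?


k = U / uc
k = 6.2751 / 2.436
k = 2.576

2.576


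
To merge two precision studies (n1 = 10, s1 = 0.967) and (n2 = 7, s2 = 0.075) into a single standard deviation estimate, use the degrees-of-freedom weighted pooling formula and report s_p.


s_p = sqrt(((n1-1)*s1^2 + (n2-1)*s2^2) / (n1+n2-2))
numerator = (10-1)*0.967^2 + (7-1)*0.075^2 = 8.415801 + 0.03375 = 8.449551
denominator = 10 + 7 - 2 = 15
s_p^2 = 8.449551 / 15 = 0.5633034
s_p = sqrt(0.5633034) = 0.7505

0.7505


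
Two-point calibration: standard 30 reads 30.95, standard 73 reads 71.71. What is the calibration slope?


slope = (y2 - y1) / (x2 - x1)
= (71.71 - 30.95) / (73 - 30)
= 40.7600 / 43
= 0.9479

0.9479


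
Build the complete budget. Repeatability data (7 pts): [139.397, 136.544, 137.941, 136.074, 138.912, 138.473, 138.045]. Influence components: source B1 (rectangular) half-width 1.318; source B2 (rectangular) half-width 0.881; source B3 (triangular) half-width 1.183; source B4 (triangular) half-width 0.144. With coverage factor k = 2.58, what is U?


mean = (139.397 + 136.544 + 137.941 + 136.074 + 138.912 + 138.473 + 138.045) / 7 = 137.9122857
s = sqrt(sum((x - mean)^2)/(n-1)) = 1.210244
u_A = s / sqrt(n) = 1.210244 / sqrt(7) = 0.45742924
u_B1 = 1.318 / sqrt(3) = 0.76094765
u_B2 = 0.881 / sqrt(3) = 0.50864559
u_B3 = 1.183 / sqrt(6) = 0.48295773
u_B4 = 0.144 / sqrt(6) = 0.058787754
uc = sqrt(0.45742924^2 + 0.76094765^2 + 0.50864559^2 + 0.48295773^2 + 0.058787754^2) = 1.1330081
U = k * uc = 2.58 * 1.1330081
U = 2.9232

2.9232


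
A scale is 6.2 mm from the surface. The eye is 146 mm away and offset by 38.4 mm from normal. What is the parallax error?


error = h * offset / d
= 6.2 * 38.4 / 146
= 1.6307

1.6307


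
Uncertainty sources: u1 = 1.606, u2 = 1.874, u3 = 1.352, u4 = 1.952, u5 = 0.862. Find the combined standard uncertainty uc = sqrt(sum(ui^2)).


uc = sqrt(1.606^2 + 1.874^2 + 1.352^2 + 1.952^2 + 0.862^2)
uc = sqrt(12.472364)
uc = 3.5316

3.5316


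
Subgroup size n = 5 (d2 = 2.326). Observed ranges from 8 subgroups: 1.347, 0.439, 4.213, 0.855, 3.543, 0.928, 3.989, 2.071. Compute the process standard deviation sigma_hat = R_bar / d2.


R_bar = (1.347 + 0.439 + 4.213 + 0.855 + 3.543 + 0.928 + 3.989 + 2.071) / 8
R_bar = 17.385 / 8 = 2.173125
sigma_hat = R_bar / d2 = 2.173125 / 2.326 = 0.9343

0.9343


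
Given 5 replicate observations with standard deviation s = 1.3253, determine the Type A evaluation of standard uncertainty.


u_A = s / sqrt(n)
u_A = 1.3253 / sqrt(5)
u_A = 1.3253 / 2.236068
u_A = 0.5927

0.5927


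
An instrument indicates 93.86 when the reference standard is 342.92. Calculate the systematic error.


Systematic error = measured - true
= 93.86 - 342.92
= -249.0600

-249.0600


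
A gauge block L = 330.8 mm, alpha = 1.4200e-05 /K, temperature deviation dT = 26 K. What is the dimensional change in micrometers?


dL = L * alpha * dT
= 330.8 * 1.4200e-05 * 26
= 0.1221314 mm
dL_um = 0.1221314 * 1000 = 122.1314 um

122.1314


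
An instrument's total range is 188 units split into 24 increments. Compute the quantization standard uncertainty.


resolution = range / divisions
resolution = 188 / 24 = 7.8333333
u_res = resolution / (2*sqrt(3))
u_res = 7.8333333 / 3.4641016
u_res = 2.2613

2.2613


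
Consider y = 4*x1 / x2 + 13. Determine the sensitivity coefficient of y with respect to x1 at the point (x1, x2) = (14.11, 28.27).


y = 4*x1 / x2 + 13
dy/dx1 = 4/x2
Evaluate at x2 = 28.27: c1 = 4 / 28.27
c1 = 0.1415

0.1415


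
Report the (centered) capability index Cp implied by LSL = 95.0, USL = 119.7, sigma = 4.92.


Cp = (USL - LSL) / (6 * sigma)
= (119.7 - 95.0) / (6 * 4.92)
= 24.7000 / 29.5200
= 0.8367

0.8367


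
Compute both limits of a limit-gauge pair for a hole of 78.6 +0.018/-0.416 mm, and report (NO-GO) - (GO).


GO = nominal - lower_tol (smallest hole = maximum material condition)
GO = 78.6 - 0.416 = 78.184
NO-GO = nominal + upper_tol (largest hole = least material condition)
NO-GO = 78.6 + 0.018 = 78.618
spread = NO-GO - GO = 78.618 - 78.184 = 0.4340

0.4340


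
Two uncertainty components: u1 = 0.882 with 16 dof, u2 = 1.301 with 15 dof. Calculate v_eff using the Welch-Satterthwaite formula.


uc = sqrt(u1^2 + u2^2) = sqrt(0.882^2 + 1.301^2) = 1.5717904
v_eff = uc^4 / (u1^4/v1 + u2^4/v2)
= 1.5717904^4 / (0.882^4/16 + 1.301^4/15)
= 6.1034941 / 0.22881607
v_eff = 26.6742

26.6742


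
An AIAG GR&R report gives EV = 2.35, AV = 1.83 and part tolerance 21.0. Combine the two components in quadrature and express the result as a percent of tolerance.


GRR = sqrt(EV^2 + AV^2) = sqrt(2.35^2 + 1.83^2) = 2.9784896
%GRR = GRR / tol * 100 = 2.9784896 / 21.0 * 100
%GRR = 14.1833

14.1833


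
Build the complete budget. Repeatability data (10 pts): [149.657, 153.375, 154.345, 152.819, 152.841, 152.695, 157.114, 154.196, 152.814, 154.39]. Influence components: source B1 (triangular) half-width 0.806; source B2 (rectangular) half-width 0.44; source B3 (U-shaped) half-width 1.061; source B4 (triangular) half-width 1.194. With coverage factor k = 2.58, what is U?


mean = (149.657 + 153.375 + 154.345 + 152.819 + 152.841 + 152.695 + 157.114 + 154.196 + 152.814 + 154.39) / 10 = 153.4246
s = sqrt(sum((x - mean)^2)/(n-1)) = 1.8795869
u_A = s / sqrt(n) = 1.8795869 / sqrt(10) = 0.59437757
u_B1 = 0.806 / sqrt(6) = 0.32904812
u_B2 = 0.44 / sqrt(3) = 0.25403412
u_B3 = 1.061 / sqrt(2) = 0.75024029
u_B4 = 1.194 / sqrt(6) = 0.48744846
uc = sqrt(0.59437757^2 + 0.32904812^2 + 0.25403412^2 + 0.75024029^2 + 0.48744846^2) = 1.1517626
U = k * uc = 2.58 * 1.1517626
U = 2.9715

2.9715


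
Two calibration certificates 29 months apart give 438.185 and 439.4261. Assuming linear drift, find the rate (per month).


rate = (v2 - v1) / months
= (439.4261 - 438.185) / 29
= 1.2411 / 29
= 0.0428

0.0428


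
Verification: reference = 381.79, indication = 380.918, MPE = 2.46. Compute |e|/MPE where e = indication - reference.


e = indication - reference = 380.918 - 381.79 = -0.8720
|e| = 0.8720
ratio = |e| / MPE = 0.8720 / 2.46
ratio = 0.3545

0.3545


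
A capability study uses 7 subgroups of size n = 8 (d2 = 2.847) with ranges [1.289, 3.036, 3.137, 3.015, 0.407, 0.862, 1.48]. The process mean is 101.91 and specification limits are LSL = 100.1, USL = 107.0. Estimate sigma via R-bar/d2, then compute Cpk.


R_bar = (1.289 + 3.036 + 3.137 + 3.015 + 0.407 + 0.862 + 1.48) / 7 = 1.8894286
sigma = R_bar / d2 = 1.8894286 / 2.847 = 0.66365599
Cp = (USL - LSL)/(6*sigma) = (107.0 - 100.1)/(6*0.66365599) = 1.7328
Cpu = (107.0 - 101.91)/(3*0.66365599) = 2.5565
Cpl = (101.91 - 100.1)/(3*0.66365599) = 0.9091
Cpk = min(Cpu, Cpl) = 0.9091

0.9091


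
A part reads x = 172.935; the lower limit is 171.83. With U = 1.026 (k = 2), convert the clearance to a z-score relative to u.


u = U / k = 1.026 / 2 = 0.513
margin = |LSL - x| = |171.83 - 172.935| = 1.105
z = margin / u = 1.105 / 0.513
z = 2.1540

2.1540


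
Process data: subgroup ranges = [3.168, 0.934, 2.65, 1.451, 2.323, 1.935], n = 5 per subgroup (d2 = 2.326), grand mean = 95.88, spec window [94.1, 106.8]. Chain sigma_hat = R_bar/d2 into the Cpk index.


R_bar = (3.168 + 0.934 + 2.65 + 1.451 + 2.323 + 1.935) / 6 = 2.0768333
sigma = R_bar / d2 = 2.0768333 / 2.326 = 0.8928776
Cp = (USL - LSL)/(6*sigma) = (106.8 - 94.1)/(6*0.8928776) = 2.3706
Cpu = (106.8 - 95.88)/(3*0.8928776) = 4.0767
Cpl = (95.88 - 94.1)/(3*0.8928776) = 0.6645
Cpk = min(Cpu, Cpl) = 0.6645

0.6645


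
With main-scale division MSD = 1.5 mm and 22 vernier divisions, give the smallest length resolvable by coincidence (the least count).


LC = MSD / n_div
= 1.5 / 22
= 0.0682

0.0682


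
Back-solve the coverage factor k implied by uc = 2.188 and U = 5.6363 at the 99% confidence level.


k = U / uc
k = 5.6363 / 2.188
k = 2.576

2.576


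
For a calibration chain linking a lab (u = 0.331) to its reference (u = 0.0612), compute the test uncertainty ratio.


TUR = u_lab / u_ref
= 0.331 / 0.0612
= 5.4085

5.4085


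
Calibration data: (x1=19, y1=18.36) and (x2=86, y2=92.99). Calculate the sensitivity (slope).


slope = (y2 - y1) / (x2 - x1)
= (92.99 - 18.36) / (86 - 19)
= 74.6300 / 67
= 1.1139

1.1139


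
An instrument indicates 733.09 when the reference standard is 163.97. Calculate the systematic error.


Systematic error = measured - true
= 733.09 - 163.97
= 569.1200

569.1200


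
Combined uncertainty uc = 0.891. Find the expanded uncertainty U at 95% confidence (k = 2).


U = k * uc
U = 2 * 0.891
U = 1.7820

1.7820


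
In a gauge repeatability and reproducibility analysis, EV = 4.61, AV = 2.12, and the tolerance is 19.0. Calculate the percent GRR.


GRR = sqrt(EV^2 + AV^2) = sqrt(4.61^2 + 2.12^2) = 5.0741009
%GRR = GRR / tol * 100 = 5.0741009 / 19.0 * 100
%GRR = 26.7058

26.7058


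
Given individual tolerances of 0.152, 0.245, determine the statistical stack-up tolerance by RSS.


RSS = sqrt(0.152^2 + 0.245^2)
= sqrt(0.083129)
= 0.2883

0.2883


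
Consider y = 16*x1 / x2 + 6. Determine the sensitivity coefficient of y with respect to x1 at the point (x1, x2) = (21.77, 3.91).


y = 16*x1 / x2 + 6
dy/dx1 = 16/x2
Evaluate at x2 = 3.91: c1 = 16 / 3.91
c1 = 4.0921

4.0921


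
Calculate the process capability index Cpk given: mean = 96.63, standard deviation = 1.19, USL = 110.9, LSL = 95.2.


Cpu = (USL - mean) / (3*sigma) = (110.9 - 96.63) / (3*1.19) = 3.9972
Cpl = (mean - LSL) / (3*sigma) = (96.63 - 95.2) / (3*1.19) = 0.4006
Cpk = min(Cpu, Cpl) = 0.4006

0.4006


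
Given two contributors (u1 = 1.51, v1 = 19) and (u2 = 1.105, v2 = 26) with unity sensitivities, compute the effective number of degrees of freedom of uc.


uc = sqrt(u1^2 + u2^2) = sqrt(1.51^2 + 1.105^2) = 1.8711293
v_eff = uc^4 / (u1^4/v1 + u2^4/v2)
= 1.8711293^4 / (1.51^4/19 + 1.105^4/26)
= 12.257875 / 0.33096639
v_eff = 37.0366

37.0366


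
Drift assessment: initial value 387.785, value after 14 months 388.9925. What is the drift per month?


rate = (v2 - v1) / months
= (388.9925 - 387.785) / 14
= 1.2075 / 14
= 0.0862

0.0862


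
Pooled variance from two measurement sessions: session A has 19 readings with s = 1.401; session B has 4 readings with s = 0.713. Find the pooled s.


s_p = sqrt(((n1-1)*s1^2 + (n2-1)*s2^2) / (n1+n2-2))
numerator = (19-1)*1.401^2 + (4-1)*0.713^2 = 35.330418 + 1.525107 = 36.855525
denominator = 19 + 4 - 2 = 21
s_p^2 = 36.855525 / 21 = 1.755025
s_p = sqrt(1.755025) = 1.3248

1.3248


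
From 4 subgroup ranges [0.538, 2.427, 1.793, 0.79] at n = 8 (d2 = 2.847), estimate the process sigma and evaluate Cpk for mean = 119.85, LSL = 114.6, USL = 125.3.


R_bar = (0.538 + 2.427 + 1.793 + 0.79) / 4 = 1.387
sigma = R_bar / d2 = 1.387 / 2.847 = 0.48717949
Cp = (USL - LSL)/(6*sigma) = (125.3 - 114.6)/(6*0.48717949) = 3.6605
Cpu = (125.3 - 119.85)/(3*0.48717949) = 3.7289
Cpl = (119.85 - 114.6)/(3*0.48717949) = 3.5921
Cpk = min(Cpu, Cpl) = 3.5921

3.5921


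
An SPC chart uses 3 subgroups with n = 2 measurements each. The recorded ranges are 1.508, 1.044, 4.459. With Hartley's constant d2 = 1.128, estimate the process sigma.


R_bar = (1.508 + 1.044 + 4.459) / 3
R_bar = 7.011 / 3 = 2.337
sigma_hat = R_bar / d2 = 2.337 / 1.128 = 2.0718

2.0718


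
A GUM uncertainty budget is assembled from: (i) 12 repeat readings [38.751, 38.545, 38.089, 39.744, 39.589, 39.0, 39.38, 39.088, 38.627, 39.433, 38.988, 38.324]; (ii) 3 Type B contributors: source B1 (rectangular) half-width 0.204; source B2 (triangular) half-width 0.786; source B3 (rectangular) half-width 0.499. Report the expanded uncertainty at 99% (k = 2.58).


mean = (38.751 + 38.545 + 38.089 + 39.744 + 39.589 + 39.0 + 39.38 + 39.088 + 38.627 + 39.433 + 38.988 + 38.324) / 12 = 38.96316667
s = sqrt(sum((x - mean)^2)/(n-1)) = 0.51513508
u_A = s / sqrt(n) = 0.51513508 / sqrt(12) = 0.14870669
u_B1 = 0.204 / sqrt(3) = 0.11777945
u_B2 = 0.786 / sqrt(6) = 0.32088316
u_B3 = 0.499 / sqrt(3) = 0.28809778
uc = sqrt(0.14870669^2 + 0.11777945^2 + 0.32088316^2 + 0.28809778^2) = 0.47111783
U = k * uc = 2.58 * 0.47111783
U = 1.2155

1.2155


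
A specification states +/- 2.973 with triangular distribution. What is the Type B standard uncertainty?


u_B = half_width / sqrt(6)
u_B = 2.973 / 2.4494897
u_B = 1.2137

1.2137


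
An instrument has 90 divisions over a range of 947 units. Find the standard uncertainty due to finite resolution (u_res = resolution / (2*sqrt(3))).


resolution = range / divisions
resolution = 947 / 90 = 10.522222
u_res = resolution / (2*sqrt(3))
u_res = 10.522222 / 3.4641016
u_res = 3.0375

3.0375


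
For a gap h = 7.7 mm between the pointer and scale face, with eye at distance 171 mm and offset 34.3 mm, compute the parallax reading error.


error = h * offset / d
= 7.7 * 34.3 / 171
= 1.5445

1.5445


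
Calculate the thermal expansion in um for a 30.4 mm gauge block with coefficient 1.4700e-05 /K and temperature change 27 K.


dL = L * alpha * dT
= 30.4 * 1.4700e-05 * 27
= 0.0120658 mm
dL_um = 0.0120658 * 1000 = 12.0658 um

12.0658


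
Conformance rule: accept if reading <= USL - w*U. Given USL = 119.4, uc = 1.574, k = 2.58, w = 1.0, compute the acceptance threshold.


U = k * uc = 2.58 * 1.574 = 4.06092
guard band g = w * U = 1.0 * 4.06092 = 4.06092
AL = USL - g = 119.4 - 4.06092
AL = 115.3391

115.3391


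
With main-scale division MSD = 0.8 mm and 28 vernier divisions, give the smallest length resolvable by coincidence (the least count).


LC = MSD / n_div
= 0.8 / 28
= 0.0286

0.0286


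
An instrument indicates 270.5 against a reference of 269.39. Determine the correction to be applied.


Correction = standard - reading
= 269.39 - 270.5
= -1.1100

-1.1100


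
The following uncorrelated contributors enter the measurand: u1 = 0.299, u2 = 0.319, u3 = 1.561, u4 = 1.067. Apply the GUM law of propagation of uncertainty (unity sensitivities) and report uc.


uc = sqrt(0.299^2 + 0.319^2 + 1.561^2 + 1.067^2)
uc = sqrt(3.766372)
uc = 1.9407

1.9407


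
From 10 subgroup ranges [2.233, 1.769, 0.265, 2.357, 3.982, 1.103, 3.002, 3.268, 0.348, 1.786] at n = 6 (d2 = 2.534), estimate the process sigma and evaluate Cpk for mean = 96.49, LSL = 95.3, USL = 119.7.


R_bar = (2.233 + 1.769 + 0.265 + 2.357 + 3.982 + 1.103 + 3.002 + 3.268 + 0.348 + 1.786) / 10 = 2.0113
sigma = R_bar / d2 = 2.0113 / 2.534 = 0.79372534
Cp = (USL - LSL)/(6*sigma) = (119.7 - 95.3)/(6*0.79372534) = 5.1235
Cpu = (119.7 - 96.49)/(3*0.79372534) = 9.7473
Cpl = (96.49 - 95.3)/(3*0.79372534) = 0.4998
Cpk = min(Cpu, Cpl) = 0.4998

0.4998


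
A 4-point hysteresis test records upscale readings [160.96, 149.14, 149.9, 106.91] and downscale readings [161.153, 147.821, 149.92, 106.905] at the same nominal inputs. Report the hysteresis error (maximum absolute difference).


|160.96 - 161.153| = 0.1930
|149.14 - 147.821| = 1.3190
|149.9 - 149.92| = 0.0200
|106.91 - 106.905| = 0.0050
hysteresis = max(diffs) = 1.3190

1.3190


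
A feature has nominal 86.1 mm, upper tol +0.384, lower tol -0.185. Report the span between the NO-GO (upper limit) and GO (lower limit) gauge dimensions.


GO = nominal - lower_tol (smallest hole = maximum material condition)
GO = 86.1 - 0.185 = 85.915
NO-GO = nominal + upper_tol (largest hole = least material condition)
NO-GO = 86.1 + 0.384 = 86.484
spread = NO-GO - GO = 86.484 - 85.915 = 0.5690

0.5690


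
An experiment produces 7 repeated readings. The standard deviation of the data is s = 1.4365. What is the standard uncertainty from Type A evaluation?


u_A = s / sqrt(n)
u_A = 1.4365 / sqrt(7)
u_A = 1.4365 / 2.6457513
u_A = 0.5429

0.5429


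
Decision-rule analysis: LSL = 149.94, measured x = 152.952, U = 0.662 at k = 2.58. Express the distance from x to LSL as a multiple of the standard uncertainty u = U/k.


u = U / k = 0.662 / 2.58 = 0.25658915
margin = |LSL - x| = |149.94 - 152.952| = 3.012
z = margin / u = 3.012 / 0.25658915
z = 11.7386

11.7386


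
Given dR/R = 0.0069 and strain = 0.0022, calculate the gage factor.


GF = (dR/R) / epsilon
= 0.0069 / 0.0022
= 3.1364

3.1364


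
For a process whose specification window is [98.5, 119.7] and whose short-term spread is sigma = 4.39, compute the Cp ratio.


Cp = (USL - LSL) / (6 * sigma)
= (119.7 - 98.5) / (6 * 4.39)
= 21.2000 / 26.3400
= 0.8049

0.8049


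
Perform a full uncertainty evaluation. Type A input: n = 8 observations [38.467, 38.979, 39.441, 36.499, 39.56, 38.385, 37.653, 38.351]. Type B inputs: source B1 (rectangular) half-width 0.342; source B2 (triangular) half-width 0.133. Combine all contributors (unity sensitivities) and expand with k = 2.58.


mean = (38.467 + 38.979 + 39.441 + 36.499 + 39.56 + 38.385 + 37.653 + 38.351) / 8 = 38.416875
s = sqrt(sum((x - mean)^2)/(n-1)) = 0.99578891
u_A = s / sqrt(n) = 0.99578891 / sqrt(8) = 0.35206455
u_B1 = 0.342 / sqrt(3) = 0.19745379
u_B2 = 0.133 / sqrt(6) = 0.054297023
uc = sqrt(0.35206455^2 + 0.19745379^2 + 0.054297023^2) = 0.40729058
U = k * uc = 2.58 * 0.40729058
U = 1.0508

1.0508


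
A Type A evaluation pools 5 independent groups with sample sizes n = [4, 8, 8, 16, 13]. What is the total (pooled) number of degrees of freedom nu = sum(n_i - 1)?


nu = sum_i (n_i - 1)
nu = ((4 - 1) + (8 - 1) + (8 - 1) + (16 - 1) + (13 - 1))
nu = 3 + 7 + 7 + 15 + 12
nu = 44

44


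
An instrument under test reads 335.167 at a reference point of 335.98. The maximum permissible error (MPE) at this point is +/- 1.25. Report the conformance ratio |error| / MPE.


e = indication - reference = 335.167 - 335.98 = -0.8130
|e| = 0.8130
ratio = |e| / MPE = 0.8130 / 1.25
ratio = 0.6504

0.6504


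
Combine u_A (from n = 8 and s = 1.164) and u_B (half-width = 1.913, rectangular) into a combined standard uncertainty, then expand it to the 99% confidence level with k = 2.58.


u_A = s / sqrt(n) = 1.164 / sqrt(8) = 0.41153615
u_B = half_width / sqrt(3) = 1.913 / sqrt(3) = 1.1044711
uc = sqrt(u_A^2 + u_B^2) = sqrt(0.41153615^2 + 1.1044711^2) = 1.1786511
U = k * uc = 2.58 * 1.1786511
U = 3.0409

3.0409


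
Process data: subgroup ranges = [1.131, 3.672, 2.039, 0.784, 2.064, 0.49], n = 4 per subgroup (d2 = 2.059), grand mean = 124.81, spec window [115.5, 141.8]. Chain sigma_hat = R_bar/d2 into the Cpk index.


R_bar = (1.131 + 3.672 + 2.039 + 0.784 + 2.064 + 0.49) / 6 = 1.6966667
sigma = R_bar / d2 = 1.6966667 / 2.059 = 0.82402462
Cp = (USL - LSL)/(6*sigma) = (141.8 - 115.5)/(6*0.82402462) = 5.3194
Cpu = (141.8 - 124.81)/(3*0.82402462) = 6.8728
Cpl = (124.81 - 115.5)/(3*0.82402462) = 3.7661
Cpk = min(Cpu, Cpl) = 3.7661

3.7661


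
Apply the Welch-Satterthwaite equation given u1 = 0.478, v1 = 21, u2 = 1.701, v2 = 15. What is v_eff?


uc = sqrt(u1^2 + u2^2) = sqrt(0.478^2 + 1.701^2) = 1.7668857
v_eff = uc^4 / (u1^4/v1 + u2^4/v2)
= 1.7668857^4 / (0.478^4/21 + 1.701^4/15)
= 9.7461664 / 0.56060391
v_eff = 17.3851

17.3851


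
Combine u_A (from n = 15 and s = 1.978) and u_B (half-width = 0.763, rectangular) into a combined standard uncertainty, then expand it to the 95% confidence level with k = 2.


u_A = s / sqrt(n) = 1.978 / sqrt(15) = 0.5107174
u_B = half_width / sqrt(3) = 0.763 / sqrt(3) = 0.44051826
uc = sqrt(u_A^2 + u_B^2) = sqrt(0.5107174^2 + 0.44051826^2) = 0.6744543
U = k * uc = 2 * 0.6744543
U = 1.3489

1.3489


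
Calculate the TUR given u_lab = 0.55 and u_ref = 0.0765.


TUR = u_lab / u_ref
= 0.55 / 0.0765
= 7.1895

7.1895


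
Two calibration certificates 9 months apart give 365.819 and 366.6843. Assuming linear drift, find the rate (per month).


rate = (v2 - v1) / months
= (366.6843 - 365.819) / 9
= 0.8653 / 9
= 0.0961

0.0961


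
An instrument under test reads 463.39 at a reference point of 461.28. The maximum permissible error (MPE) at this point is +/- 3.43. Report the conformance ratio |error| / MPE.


e = indication - reference = 463.39 - 461.28 = 2.1100
|e| = 2.1100
ratio = |e| / MPE = 2.1100 / 3.43
ratio = 0.6152

0.6152


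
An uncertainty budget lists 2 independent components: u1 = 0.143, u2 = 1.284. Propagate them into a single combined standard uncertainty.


uc = sqrt(0.143^2 + 1.284^2)
uc = sqrt(1.669105)
uc = 1.2919

1.2919


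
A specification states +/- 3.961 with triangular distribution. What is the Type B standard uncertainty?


u_B = half_width / sqrt(6)
u_B = 3.961 / 2.4494897
u_B = 1.6171

1.6171


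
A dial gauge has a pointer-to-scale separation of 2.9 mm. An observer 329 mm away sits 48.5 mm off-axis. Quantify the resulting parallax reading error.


error = h * offset / d
= 2.9 * 48.5 / 329
= 0.4275

0.4275


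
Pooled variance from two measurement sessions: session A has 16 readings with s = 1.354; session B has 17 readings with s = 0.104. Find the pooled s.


s_p = sqrt(((n1-1)*s1^2 + (n2-1)*s2^2) / (n1+n2-2))
numerator = (16-1)*1.354^2 + (17-1)*0.104^2 = 27.49974 + 0.173056 = 27.672796
denominator = 16 + 17 - 2 = 31
s_p^2 = 27.672796 / 31 = 0.89267084
s_p = sqrt(0.89267084) = 0.9448

0.9448


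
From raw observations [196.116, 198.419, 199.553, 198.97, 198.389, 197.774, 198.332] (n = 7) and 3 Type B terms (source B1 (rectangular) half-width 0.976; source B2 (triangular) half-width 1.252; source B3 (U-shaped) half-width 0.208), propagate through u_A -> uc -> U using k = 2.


mean = (196.116 + 198.419 + 199.553 + 198.97 + 198.389 + 197.774 + 198.332) / 7 = 198.2218571
s = sqrt(sum((x - mean)^2)/(n-1)) = 1.0836515
u_A = s / sqrt(n) = 1.0836515 / sqrt(7) = 0.40958177
u_B1 = 0.976 / sqrt(3) = 0.56349386
u_B2 = 1.252 / sqrt(6) = 0.51112686
u_B3 = 0.208 / sqrt(2) = 0.14707821
uc = sqrt(0.40958177^2 + 0.56349386^2 + 0.51112686^2 + 0.14707821^2) = 0.87645035
U = k * uc = 2 * 0.87645035
U = 1.7529

1.7529


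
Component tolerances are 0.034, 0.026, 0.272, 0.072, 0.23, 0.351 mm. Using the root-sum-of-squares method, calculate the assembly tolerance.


RSS = sqrt(0.034^2 + 0.026^2 + 0.272^2 + 0.072^2 + 0.23^2 + 0.351^2)
= sqrt(0.257101)
= 0.5071

0.5071


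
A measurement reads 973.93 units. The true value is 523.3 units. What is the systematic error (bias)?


Systematic error = measured - true
= 973.93 - 523.3
= 450.6300

450.6300


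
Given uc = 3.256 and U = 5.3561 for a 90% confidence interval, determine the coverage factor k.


k = U / uc
k = 5.3561 / 3.256
k = 1.645

1.645


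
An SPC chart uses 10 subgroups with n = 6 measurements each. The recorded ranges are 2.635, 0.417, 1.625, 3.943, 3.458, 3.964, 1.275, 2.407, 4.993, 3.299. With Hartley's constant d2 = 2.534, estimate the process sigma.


R_bar = (2.635 + 0.417 + 1.625 + 3.943 + 3.458 + 3.964 + 1.275 + 2.407 + 4.993 + 3.299) / 10
R_bar = 28.016 / 10 = 2.8016
sigma_hat = R_bar / d2 = 2.8016 / 2.534 = 1.1056

1.1056


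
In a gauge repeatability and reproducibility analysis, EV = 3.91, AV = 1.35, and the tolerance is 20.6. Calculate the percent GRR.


GRR = sqrt(EV^2 + AV^2) = sqrt(3.91^2 + 1.35^2) = 4.1364961
%GRR = GRR / tol * 100 = 4.1364961 / 20.6 * 100
%GRR = 20.0801

20.0801


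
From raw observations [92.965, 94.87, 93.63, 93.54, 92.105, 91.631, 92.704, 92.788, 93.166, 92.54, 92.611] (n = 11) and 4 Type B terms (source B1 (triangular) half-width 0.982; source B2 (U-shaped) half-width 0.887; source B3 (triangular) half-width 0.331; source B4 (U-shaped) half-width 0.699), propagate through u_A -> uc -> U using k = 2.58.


mean = (92.965 + 94.87 + 93.63 + 93.54 + 92.105 + 91.631 + 92.704 + 92.788 + 93.166 + 92.54 + 92.611) / 11 = 92.95909091
s = sqrt(sum((x - mean)^2)/(n-1)) = 0.85827961
u_A = s / sqrt(n) = 0.85827961 / sqrt(11) = 0.25878104
u_B1 = 0.982 / sqrt(6) = 0.40089982
u_B2 = 0.887 / sqrt(2) = 0.62720371
u_B3 = 0.331 / sqrt(6) = 0.13513018
u_B4 = 0.699 / sqrt(2) = 0.49426764
uc = sqrt(0.25878104^2 + 0.40089982^2 + 0.62720371^2 + 0.13513018^2 + 0.49426764^2) = 0.94001779
U = k * uc = 2.58 * 0.94001779
U = 2.4252

2.4252
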